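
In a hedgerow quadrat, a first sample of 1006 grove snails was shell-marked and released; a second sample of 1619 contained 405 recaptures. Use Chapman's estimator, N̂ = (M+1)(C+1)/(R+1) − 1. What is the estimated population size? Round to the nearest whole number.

N̂ = (1006+1)(1619+1)/(405+1) − 1 = 1007·1620/406 − 1
= 1631340/406 − 1 ≈ 4018.1 − 1 ≈ 4017.1 → 4017

N ≈ 4017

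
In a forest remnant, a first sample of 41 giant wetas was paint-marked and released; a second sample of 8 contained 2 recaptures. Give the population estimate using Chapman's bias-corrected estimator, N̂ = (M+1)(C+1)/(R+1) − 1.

N̂ = (41+1)(8+1)/(2+1) − 1 = 42·9/3 − 1
= 378/3 − 1 = 126 − 1 = 125

N = 125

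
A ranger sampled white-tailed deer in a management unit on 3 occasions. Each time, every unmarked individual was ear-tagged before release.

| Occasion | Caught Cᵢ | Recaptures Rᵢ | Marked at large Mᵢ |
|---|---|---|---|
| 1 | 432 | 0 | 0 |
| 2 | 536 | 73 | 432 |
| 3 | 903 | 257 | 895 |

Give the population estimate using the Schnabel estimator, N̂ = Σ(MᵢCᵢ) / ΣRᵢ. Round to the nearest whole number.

N ≈ 3151

Σ MᵢCᵢ = 0·432 + 432·536 + 895·903 = 0 + 231552 + 808185 = 1039737
Σ Rᵢ = 0 + 73 + 257 = 330
N̂ = 1039737 / 330 ≈ 3150.7 → 3151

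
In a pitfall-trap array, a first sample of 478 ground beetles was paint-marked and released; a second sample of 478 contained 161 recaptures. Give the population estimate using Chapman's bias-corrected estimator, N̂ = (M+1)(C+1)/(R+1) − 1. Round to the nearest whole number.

N ≈ 1415

N̂ = (478+1)(478+1)/(161+1) − 1 = 479·479/162 − 1
= 229441/162 − 1 ≈ 1416.3 − 1 ≈ 1415.3 → 1415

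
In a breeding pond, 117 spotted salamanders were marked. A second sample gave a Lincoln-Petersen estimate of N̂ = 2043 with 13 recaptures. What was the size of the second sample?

C = 227

From N = M·C/R: C = N·R / M = 2043·13 / 117 = 26559 / 117 = 227.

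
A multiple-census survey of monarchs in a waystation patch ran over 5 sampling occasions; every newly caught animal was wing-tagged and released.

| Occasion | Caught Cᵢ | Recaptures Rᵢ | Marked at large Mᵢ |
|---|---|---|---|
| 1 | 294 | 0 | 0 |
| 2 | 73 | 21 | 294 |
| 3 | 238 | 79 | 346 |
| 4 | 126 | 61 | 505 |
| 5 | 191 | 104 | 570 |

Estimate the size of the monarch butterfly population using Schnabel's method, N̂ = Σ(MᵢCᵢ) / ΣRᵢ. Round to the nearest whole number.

Σ MᵢCᵢ = 0·294 + 294·73 + 346·238 + 505·126 + 570·191 = 0 + 21462 + 82348 + 63630 + 108870 = 276310
Σ Rᵢ = 0 + 21 + 79 + 61 + 104 = 265
N̂ = 276310 / 265 ≈ 1042.7 → 1043

N ≈ 1043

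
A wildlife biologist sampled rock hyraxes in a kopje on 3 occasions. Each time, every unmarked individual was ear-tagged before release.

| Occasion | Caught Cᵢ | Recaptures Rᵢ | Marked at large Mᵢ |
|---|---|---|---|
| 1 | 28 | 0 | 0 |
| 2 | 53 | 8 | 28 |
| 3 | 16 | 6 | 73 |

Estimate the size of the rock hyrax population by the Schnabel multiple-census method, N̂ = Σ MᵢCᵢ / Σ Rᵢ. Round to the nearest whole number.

N ≈ 189

Σ MᵢCᵢ = 0·28 + 28·53 + 73·16 = 0 + 1484 + 1168 = 2652
Σ Rᵢ = 0 + 8 + 6 = 14
N̂ = 2652 / 14 ≈ 189.4 → 189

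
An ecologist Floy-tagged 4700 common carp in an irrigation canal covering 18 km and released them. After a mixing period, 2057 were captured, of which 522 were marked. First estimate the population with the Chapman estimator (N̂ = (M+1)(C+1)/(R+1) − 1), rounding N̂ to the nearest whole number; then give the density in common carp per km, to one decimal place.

density ≈ 1027.6 common carp per km

N̂ = 4701·2058/523 − 1 = 9674658/523 − 1 ≈ 18497.4 → 18497
Density = N̂ / area = 18497 / 18 ≈ 1027.61 → 1027.6 per km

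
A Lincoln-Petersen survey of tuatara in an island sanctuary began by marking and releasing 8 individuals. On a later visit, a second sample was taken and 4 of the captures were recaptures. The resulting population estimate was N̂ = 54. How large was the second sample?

C = 27

From N = M·C/R: C = N·R / M = 54·4 / 8 = 216 / 8 = 27.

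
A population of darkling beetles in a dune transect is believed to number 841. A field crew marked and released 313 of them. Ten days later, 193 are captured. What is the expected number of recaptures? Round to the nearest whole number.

expected recaptures ≈ 72

Expected recaptures E[R] = M·C / N.
E[R] = 313 × 193 / 841 = 60409 / 841 ≈ 71.8 → 72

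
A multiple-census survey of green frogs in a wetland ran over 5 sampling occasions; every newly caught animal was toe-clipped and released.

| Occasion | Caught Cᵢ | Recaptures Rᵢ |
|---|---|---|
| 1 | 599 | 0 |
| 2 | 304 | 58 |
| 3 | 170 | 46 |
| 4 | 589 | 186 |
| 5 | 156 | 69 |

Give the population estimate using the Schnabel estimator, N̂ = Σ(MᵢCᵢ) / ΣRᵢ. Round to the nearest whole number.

N ≈ 3093

Marked at large before each occasion: Mᵢ = Σⱼ<ᵢ (Cⱼ − Rⱼ) → M1=0, M2=599, M3=845, M4=969, M5=1372
Σ MᵢCᵢ = 0·599 + 599·304 + 845·170 + 969·589 + 1372·156 = 0 + 182096 + 143650 + 570741 + 214032 = 1110519
Σ Rᵢ = 0 + 58 + 46 + 186 + 69 = 359
N̂ = 1110519 / 359 ≈ 3093.4 → 3093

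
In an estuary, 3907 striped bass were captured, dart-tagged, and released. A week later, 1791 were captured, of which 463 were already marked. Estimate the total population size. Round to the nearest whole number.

Lincoln-Petersen assumes M/N = R/C, so N = M·C / R.
N = (3907 × 1791) / 463 = 6997437 / 463 ≈ 15113.3 → 15113

N ≈ 15,113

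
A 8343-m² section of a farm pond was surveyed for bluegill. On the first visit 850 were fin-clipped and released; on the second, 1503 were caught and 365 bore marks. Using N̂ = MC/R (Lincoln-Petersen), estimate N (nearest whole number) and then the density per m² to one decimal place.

N̂ = 850·1503/365 = 1277550/365 ≈ 3500.1 → 3500
Density = N̂ / area = 3500 / 8343 ≈ 0.42 → 0.4 per m²

density ≈ 0.4 bluegill per m²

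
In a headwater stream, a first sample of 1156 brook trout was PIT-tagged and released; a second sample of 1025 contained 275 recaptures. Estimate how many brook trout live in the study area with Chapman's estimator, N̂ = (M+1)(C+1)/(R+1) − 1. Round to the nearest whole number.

N ≈ 4300

N̂ = (1156+1)(1025+1)/(275+1) − 1 = 1157·1026/276 − 1
= 1187082/276 − 1 ≈ 4301.0 − 1 ≈ 4300.0 → 4300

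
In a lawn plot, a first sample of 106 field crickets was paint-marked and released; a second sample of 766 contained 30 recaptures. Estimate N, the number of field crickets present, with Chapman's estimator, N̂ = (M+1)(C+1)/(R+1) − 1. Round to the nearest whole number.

N ≈ 2646

N̂ = (106+1)(766+1)/(30+1) − 1 = 107·767/31 − 1
= 82069/31 − 1 ≈ 2647.4 − 1 ≈ 2646.4 → 2646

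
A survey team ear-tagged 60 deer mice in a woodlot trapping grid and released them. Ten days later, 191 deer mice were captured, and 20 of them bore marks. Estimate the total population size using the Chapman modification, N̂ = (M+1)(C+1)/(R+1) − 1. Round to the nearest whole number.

N ≈ 557

N̂ = (60+1)(191+1)/(20+1) − 1 = 61·192/21 − 1
= 11712/21 − 1 ≈ 557.7 − 1 ≈ 556.7 → 557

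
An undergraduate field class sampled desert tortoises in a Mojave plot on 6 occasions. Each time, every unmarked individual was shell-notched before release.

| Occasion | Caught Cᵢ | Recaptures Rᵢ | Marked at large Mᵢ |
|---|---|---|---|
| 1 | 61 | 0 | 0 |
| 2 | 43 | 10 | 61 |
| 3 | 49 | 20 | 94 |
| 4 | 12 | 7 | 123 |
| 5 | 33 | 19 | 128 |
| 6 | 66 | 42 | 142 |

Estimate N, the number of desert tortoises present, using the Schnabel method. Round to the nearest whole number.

N ≈ 228

Σ MᵢCᵢ = 0·61 + 61·43 + 94·49 + 123·12 + 128·33 + 142·66 = 0 + 2623 + 4606 + 1476 + 4224 + 9372 = 22301
Σ Rᵢ = 0 + 10 + 20 + 7 + 19 + 42 = 98
N̂ = 22301 / 98 ≈ 227.6 → 228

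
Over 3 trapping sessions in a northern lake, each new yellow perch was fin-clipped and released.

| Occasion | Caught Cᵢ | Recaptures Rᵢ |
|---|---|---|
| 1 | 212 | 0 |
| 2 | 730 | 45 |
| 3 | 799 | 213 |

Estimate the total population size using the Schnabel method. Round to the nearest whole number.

Marked at large before each occasion: Mᵢ = Σⱼ<ᵢ (Cⱼ − Rⱼ) → M1=0, M2=212, M3=897
Σ MᵢCᵢ = 0·212 + 212·730 + 897·799 = 0 + 154760 + 716703 = 871463
Σ Rᵢ = 0 + 45 + 213 = 258
N̂ = 871463 / 258 ≈ 3377.8 → 3378

N ≈ 3378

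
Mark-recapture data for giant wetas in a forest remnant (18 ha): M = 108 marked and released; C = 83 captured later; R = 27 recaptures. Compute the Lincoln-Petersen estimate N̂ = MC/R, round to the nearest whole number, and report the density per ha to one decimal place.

density ≈ 18.4 giant wetas per ha

N̂ = 108·83/27 = 8964/27 = 332
Density = N̂ / area = 332 / 18 ≈ 18.44 → 18.4 per ha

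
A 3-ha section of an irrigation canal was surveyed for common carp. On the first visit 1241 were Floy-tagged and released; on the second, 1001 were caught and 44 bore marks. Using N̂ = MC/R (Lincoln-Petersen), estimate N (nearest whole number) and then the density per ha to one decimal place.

N̂ = 1241·1001/44 = 1242241/44 ≈ 28232.8 → 28233
Density = N̂ / area = 28233 / 3 = 9411.0 per ha

density ≈ 9411.0 common carp per ha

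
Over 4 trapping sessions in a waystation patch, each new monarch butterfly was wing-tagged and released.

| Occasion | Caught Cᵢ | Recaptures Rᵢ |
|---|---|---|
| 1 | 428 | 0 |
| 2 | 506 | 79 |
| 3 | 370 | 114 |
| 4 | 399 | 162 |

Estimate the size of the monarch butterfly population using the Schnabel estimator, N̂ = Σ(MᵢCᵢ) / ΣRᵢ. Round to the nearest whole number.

N ≈ 2750

Marked at large before each occasion: Mᵢ = Σⱼ<ᵢ (Cⱼ − Rⱼ) → M1=0, M2=428, M3=855, M4=1111
Σ MᵢCᵢ = 0·428 + 428·506 + 855·370 + 1111·399 = 0 + 216568 + 316350 + 443289 = 976207
Σ Rᵢ = 0 + 79 + 114 + 162 = 355
N̂ = 976207 / 355 ≈ 2749.9 → 2750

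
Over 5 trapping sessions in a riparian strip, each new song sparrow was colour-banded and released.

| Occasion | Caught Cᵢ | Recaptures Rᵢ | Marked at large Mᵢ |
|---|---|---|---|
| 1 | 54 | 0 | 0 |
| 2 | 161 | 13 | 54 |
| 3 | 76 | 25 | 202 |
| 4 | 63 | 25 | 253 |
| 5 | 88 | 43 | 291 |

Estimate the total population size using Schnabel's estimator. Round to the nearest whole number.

Σ MᵢCᵢ = 0·54 + 54·161 + 202·76 + 253·63 + 291·88 = 0 + 8694 + 15352 + 15939 + 25608 = 65593
Σ Rᵢ = 0 + 13 + 25 + 25 + 43 = 106
N̂ = 65593 / 106 ≈ 618.8 → 619

N ≈ 619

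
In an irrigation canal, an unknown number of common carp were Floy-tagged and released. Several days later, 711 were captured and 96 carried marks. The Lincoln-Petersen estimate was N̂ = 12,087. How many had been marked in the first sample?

From N = M·C/R: M = N·R / C = 12087·96 / 711 = 1160352 / 711 = 1632.

M = 1632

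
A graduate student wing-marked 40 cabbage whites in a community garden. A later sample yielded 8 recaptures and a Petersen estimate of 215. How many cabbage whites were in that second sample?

From N = M·C/R: C = N·R / M = 215·8 / 40 = 1720 / 40 = 43.

C = 43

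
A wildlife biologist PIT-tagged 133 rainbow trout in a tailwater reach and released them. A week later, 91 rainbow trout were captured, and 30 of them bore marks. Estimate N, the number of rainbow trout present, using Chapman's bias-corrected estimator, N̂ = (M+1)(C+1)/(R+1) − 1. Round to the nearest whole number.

N ≈ 397

N̂ = (133+1)(91+1)/(30+1) − 1 = 134·92/31 − 1
= 12328/31 − 1 ≈ 397.7 − 1 ≈ 396.7 → 397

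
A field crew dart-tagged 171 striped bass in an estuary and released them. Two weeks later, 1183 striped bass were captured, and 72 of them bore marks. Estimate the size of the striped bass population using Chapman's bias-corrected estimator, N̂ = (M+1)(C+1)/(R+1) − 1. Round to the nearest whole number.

N̂ = (171+1)(1183+1)/(72+1) − 1 = 172·1184/73 − 1
= 203648/73 − 1 ≈ 2789.7 − 1 ≈ 2788.7 → 2789

N ≈ 2789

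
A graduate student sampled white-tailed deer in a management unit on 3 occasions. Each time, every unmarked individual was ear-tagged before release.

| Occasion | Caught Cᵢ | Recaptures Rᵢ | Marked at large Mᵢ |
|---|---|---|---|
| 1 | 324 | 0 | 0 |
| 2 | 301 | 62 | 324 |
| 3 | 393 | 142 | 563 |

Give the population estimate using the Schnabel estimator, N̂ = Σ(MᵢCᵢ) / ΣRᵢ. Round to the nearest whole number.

Σ MᵢCᵢ = 0·324 + 324·301 + 563·393 = 0 + 97524 + 221259 = 318783
Σ Rᵢ = 0 + 62 + 142 = 204
N̂ = 318783 / 204 ≈ 1562.7 → 1563

N ≈ 1563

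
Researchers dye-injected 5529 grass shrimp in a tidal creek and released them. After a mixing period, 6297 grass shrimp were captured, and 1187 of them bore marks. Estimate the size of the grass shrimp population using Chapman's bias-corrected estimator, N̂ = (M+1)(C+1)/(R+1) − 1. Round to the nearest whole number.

N ≈ 29,315

N̂ = (5529+1)(6297+1)/(1187+1) − 1 = 5530·6298/1188 − 1
= 34827940/1188 − 1 ≈ 29316.4 − 1 ≈ 29315.4 → 29315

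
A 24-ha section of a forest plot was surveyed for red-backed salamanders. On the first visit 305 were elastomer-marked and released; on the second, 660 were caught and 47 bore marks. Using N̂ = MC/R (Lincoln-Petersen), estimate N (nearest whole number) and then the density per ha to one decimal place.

density ≈ 178.5 red-backed salamanders per ha

N̂ = 305·660/47 = 201300/47 ≈ 4283.0 → 4283
Density = N̂ / area = 4283 / 24 ≈ 178.46 → 178.5 per ha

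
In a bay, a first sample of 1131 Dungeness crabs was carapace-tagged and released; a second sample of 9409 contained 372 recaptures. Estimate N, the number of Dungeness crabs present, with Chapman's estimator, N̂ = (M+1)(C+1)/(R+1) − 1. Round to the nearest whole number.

N̂ = (1131+1)(9409+1)/(372+1) − 1 = 1132·9410/373 − 1
= 10652120/373 − 1 ≈ 28558.0 − 1 ≈ 28557.0 → 28557

N ≈ 28,557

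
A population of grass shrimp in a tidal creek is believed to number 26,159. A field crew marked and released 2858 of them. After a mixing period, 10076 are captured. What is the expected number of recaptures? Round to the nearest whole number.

Expected recaptures E[R] = M·C / N.
E[R] = 2858 × 10076 / 26159 = 28797208 / 26159 ≈ 1100.9 → 1101

expected recaptures ≈ 1101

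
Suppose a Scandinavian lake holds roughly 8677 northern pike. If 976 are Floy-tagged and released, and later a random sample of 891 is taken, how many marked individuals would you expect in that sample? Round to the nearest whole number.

Expected recaptures E[R] = M·C / N.
E[R] = 976 × 891 / 8677 = 869616 / 8677 ≈ 100.2 → 100

expected recaptures ≈ 100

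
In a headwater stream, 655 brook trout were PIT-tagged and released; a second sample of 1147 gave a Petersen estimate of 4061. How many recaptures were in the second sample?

R = 185

From N = M·C/R: R = M·C / N = 655·1147 / 4061 = 751285 / 4061 = 185.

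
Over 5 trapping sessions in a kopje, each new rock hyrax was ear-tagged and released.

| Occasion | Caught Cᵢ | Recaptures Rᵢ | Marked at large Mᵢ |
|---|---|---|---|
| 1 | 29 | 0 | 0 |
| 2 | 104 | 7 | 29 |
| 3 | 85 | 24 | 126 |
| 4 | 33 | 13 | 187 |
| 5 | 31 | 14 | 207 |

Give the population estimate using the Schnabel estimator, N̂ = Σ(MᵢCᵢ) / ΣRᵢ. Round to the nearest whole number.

N ≈ 454

Σ MᵢCᵢ = 0·29 + 29·104 + 126·85 + 187·33 + 207·31 = 0 + 3016 + 10710 + 6171 + 6417 = 26314
Σ Rᵢ = 0 + 7 + 24 + 13 + 14 = 58
N̂ = 26314 / 58 ≈ 453.7 → 454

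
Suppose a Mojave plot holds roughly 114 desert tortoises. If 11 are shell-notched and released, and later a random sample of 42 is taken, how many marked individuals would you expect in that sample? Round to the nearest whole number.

Expected recaptures E[R] = M·C / N.
E[R] = 11 × 42 / 114 = 462 / 114 ≈ 4.1 → 4

expected recaptures ≈ 4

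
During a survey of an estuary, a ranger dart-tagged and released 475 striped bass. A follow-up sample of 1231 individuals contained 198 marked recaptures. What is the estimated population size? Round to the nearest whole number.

N ≈ 2953

N = (475 × 1231) / 198 = 584725 / 198 ≈ 2953.2 → 2953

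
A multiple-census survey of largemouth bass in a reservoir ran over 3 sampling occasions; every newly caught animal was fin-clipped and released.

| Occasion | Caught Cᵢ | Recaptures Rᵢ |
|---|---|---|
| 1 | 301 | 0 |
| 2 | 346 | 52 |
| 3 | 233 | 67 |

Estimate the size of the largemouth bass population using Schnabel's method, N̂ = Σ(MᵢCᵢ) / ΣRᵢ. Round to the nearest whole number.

Marked at large before each occasion: Mᵢ = Σⱼ<ᵢ (Cⱼ − Rⱼ) → M1=0, M2=301, M3=595
Σ MᵢCᵢ = 0·301 + 301·346 + 595·233 = 0 + 104146 + 138635 = 242781
Σ Rᵢ = 0 + 52 + 67 = 119
N̂ = 242781 / 119 ≈ 2040.2 → 2040

N ≈ 2040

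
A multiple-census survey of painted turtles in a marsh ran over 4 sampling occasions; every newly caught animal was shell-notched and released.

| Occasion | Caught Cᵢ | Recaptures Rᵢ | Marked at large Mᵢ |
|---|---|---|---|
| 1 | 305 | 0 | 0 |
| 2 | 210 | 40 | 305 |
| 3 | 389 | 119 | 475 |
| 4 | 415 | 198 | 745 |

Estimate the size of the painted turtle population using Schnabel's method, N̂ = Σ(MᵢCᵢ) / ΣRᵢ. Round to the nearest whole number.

Σ MᵢCᵢ = 0·305 + 305·210 + 475·389 + 745·415 = 0 + 64050 + 184775 + 309175 = 558000
Σ Rᵢ = 0 + 40 + 119 + 198 = 357
N̂ = 558000 / 357 ≈ 1563.0 → 1563

N ≈ 1563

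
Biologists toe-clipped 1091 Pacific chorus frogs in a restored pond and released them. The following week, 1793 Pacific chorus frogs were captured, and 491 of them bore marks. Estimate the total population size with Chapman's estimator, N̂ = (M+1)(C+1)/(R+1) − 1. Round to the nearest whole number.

N ≈ 3981

N̂ = (1091+1)(1793+1)/(491+1) − 1 = 1092·1794/492 − 1
= 1959048/492 − 1 ≈ 3981.8 − 1 ≈ 3980.8 → 3981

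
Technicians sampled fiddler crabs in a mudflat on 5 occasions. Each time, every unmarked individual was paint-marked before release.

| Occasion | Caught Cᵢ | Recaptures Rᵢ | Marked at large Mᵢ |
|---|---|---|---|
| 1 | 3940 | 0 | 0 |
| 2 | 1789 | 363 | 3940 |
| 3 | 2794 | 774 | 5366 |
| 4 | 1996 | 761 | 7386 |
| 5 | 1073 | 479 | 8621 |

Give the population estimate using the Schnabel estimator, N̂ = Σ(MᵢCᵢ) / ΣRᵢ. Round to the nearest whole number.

Σ MᵢCᵢ = 0·3940 + 3940·1789 + 5366·2794 + 7386·1996 + 8621·1073 = 0 + 7048660 + 14992604 + 14742456 + 9250333 = 46034053
Σ Rᵢ = 0 + 363 + 774 + 761 + 479 = 2377
N̂ = 46034053 / 2377 ≈ 19366.45 → 19366

N ≈ 19,366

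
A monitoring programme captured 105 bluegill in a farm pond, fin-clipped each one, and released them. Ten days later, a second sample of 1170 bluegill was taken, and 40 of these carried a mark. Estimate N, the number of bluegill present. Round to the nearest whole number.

N = (105 × 1170) / 40 = 122850 / 40 ≈ 3071.2 → 3071

N ≈ 3071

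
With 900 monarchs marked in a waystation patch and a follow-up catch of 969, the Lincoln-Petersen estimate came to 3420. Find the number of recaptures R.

From N = M·C/R: R = M·C / N = 900·969 / 3420 = 872100 / 3420 = 255.

R = 255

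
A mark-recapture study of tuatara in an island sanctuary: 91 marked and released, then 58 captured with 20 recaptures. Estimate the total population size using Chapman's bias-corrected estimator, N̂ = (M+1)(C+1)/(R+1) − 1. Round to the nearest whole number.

N ≈ 257

N̂ = (91+1)(58+1)/(20+1) − 1 = 92·59/21 − 1
= 5428/21 − 1 ≈ 258.48 − 1 ≈ 257.48 → 257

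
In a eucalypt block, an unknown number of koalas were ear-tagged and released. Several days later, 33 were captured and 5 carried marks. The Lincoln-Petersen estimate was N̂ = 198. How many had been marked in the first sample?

From N = M·C/R: M = N·R / C = 198·5 / 33 = 990 / 33 = 30.

M = 30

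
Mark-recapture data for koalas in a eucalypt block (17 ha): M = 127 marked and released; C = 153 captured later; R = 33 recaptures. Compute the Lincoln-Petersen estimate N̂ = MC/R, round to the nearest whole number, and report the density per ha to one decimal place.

N̂ = 127·153/33 = 19431/33 ≈ 588.8 → 589
Density = N̂ / area = 589 / 17 ≈ 34.647 → 34.6 per ha

density ≈ 34.6 koalas per ha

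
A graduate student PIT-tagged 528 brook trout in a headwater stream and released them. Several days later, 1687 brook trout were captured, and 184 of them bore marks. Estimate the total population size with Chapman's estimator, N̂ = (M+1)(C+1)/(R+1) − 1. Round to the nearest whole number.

N ≈ 4826

N̂ = (528+1)(1687+1)/(184+1) − 1 = 529·1688/185 − 1
= 892952/185 − 1 ≈ 4826.8 − 1 ≈ 4825.8 → 4826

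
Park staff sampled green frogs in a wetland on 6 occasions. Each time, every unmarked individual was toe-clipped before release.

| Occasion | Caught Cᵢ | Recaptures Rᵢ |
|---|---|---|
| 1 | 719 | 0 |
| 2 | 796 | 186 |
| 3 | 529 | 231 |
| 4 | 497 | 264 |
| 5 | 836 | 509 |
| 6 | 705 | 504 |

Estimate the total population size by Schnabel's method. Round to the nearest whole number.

N ≈ 3058

Marked at large before each occasion: Mᵢ = Σⱼ<ᵢ (Cⱼ − Rⱼ) → M1=0, M2=719, M3=1329, M4=1627, M5=1860, M6=2187
Σ MᵢCᵢ = 0·719 + 719·796 + 1329·529 + 1627·497 + 1860·836 + 2187·705 = 0 + 572324 + 703041 + 808619 + 1554960 + 1541835 = 5180779
Σ Rᵢ = 0 + 186 + 231 + 264 + 509 + 504 = 1694
N̂ = 5180779 / 1694 ≈ 3058.3 → 3058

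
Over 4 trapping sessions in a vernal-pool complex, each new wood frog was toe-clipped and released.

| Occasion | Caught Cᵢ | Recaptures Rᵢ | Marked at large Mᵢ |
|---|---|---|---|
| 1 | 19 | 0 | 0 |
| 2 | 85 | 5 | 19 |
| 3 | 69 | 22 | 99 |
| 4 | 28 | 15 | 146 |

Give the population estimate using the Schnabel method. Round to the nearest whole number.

Σ MᵢCᵢ = 0·19 + 19·85 + 99·69 + 146·28 = 0 + 1615 + 6831 + 4088 = 12534
Σ Rᵢ = 0 + 5 + 22 + 15 = 42
N̂ = 12534 / 42 ≈ 298.4 → 298

N ≈ 298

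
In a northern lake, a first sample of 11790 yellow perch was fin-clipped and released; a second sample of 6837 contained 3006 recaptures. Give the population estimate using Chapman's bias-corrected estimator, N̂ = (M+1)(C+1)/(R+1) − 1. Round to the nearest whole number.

N ≈ 26,812

N̂ = (11790+1)(6837+1)/(3006+1) − 1 = 11791·6838/3007 − 1
= 80626858/3007 − 1 ≈ 26813.1 − 1 ≈ 26812.1 → 26812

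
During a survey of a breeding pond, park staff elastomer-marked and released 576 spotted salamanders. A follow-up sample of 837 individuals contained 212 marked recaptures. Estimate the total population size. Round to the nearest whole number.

N ≈ 2274

Lincoln-Petersen assumes M/N = R/C, so N = M·C / R.
N = (576 × 837) / 212 = 482112 / 212 ≈ 2274.1 → 2274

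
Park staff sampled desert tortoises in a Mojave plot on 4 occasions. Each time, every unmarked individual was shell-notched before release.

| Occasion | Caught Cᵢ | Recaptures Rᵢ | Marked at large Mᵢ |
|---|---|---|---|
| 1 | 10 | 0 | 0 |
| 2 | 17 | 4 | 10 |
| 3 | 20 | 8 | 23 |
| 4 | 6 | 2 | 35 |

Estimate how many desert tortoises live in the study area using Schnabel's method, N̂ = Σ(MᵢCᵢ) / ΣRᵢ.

N = 60

Σ MᵢCᵢ = 0·10 + 10·17 + 23·20 + 35·6 = 0 + 170 + 460 + 210 = 840
Σ Rᵢ = 0 + 4 + 8 + 2 = 14
N̂ = 840 / 14 = 60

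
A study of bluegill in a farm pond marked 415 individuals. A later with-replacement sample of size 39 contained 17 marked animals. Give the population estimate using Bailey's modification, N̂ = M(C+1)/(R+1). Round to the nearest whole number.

N̂ = 415·(39+1)/(17+1) = 415·40/18 = 16600/18 ≈ 922.2 → 922

N ≈ 922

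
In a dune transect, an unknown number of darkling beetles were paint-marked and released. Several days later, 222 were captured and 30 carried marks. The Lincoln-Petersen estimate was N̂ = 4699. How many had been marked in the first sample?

From N = M·C/R: M = N·R / C = 4699·30 / 222 = 140970 / 222 = 635.

M = 635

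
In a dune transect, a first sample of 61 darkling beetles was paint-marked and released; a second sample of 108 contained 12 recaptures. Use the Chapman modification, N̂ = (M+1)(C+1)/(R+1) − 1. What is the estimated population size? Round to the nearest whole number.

N ≈ 519

N̂ = (61+1)(108+1)/(12+1) − 1 = 62·109/13 − 1
= 6758/13 − 1 ≈ 519.8 − 1 ≈ 518.8 → 519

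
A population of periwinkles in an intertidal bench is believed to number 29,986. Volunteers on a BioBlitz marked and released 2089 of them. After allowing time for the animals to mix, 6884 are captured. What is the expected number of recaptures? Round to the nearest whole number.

The marked fraction of the population is 2089/29986, so in a sample of 6884 expect C·(M/N) marked.
E[R] = 2089 × 6884 / 29986 = 14380676 / 29986 ≈ 479.6 → 480

expected recaptures ≈ 480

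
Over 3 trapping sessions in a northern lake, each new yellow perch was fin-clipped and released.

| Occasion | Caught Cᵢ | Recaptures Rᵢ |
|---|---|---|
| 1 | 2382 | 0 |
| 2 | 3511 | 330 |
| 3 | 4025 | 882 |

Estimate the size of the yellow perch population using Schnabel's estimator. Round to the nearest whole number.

N ≈ 25,375

Marked at large before each occasion: Mᵢ = Σⱼ<ᵢ (Cⱼ − Rⱼ) → M1=0, M2=2382, M3=5563
Σ MᵢCᵢ = 0·2382 + 2382·3511 + 5563·4025 = 0 + 8363202 + 22391075 = 30754277
Σ Rᵢ = 0 + 330 + 882 = 1212
N̂ = 30754277 / 1212 ≈ 25374.8 → 25375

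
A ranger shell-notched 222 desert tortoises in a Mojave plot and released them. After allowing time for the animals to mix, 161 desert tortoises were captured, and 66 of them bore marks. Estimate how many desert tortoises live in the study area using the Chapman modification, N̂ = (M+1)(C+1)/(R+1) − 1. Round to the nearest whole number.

N ≈ 538

N̂ = (222+1)(161+1)/(66+1) − 1 = 223·162/67 − 1
= 36126/67 − 1 ≈ 539.2 − 1 ≈ 538.2 → 538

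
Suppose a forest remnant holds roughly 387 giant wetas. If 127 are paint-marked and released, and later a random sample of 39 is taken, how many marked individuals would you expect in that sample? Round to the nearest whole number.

expected recaptures ≈ 13

Expected recaptures E[R] = M·C / N.
E[R] = 127 × 39 / 387 = 4953 / 387 ≈ 12.8 → 13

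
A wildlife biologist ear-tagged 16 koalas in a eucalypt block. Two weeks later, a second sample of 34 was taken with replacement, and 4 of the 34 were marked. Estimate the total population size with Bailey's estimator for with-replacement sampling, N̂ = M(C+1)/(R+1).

N̂ = 16·(34+1)/(4+1) = 16·35/5 = 560/5 = 112

N = 112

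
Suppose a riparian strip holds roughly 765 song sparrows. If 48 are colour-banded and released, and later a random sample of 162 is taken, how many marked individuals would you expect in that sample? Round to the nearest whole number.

Expected recaptures E[R] = M·C / N.
E[R] = 48 × 162 / 765 = 7776 / 765 ≈ 10.2 → 10

expected recaptures ≈ 10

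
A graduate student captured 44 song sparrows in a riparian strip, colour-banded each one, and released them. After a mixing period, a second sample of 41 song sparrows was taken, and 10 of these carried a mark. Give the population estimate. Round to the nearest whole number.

N = (44 × 41) / 10 = 1804 / 10 ≈ 180.4 → 180

N ≈ 180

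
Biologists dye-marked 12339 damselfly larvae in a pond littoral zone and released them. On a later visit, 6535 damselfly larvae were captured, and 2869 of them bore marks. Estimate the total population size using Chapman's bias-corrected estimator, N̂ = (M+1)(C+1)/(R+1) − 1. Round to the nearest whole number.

N ≈ 28,102

N̂ = (12339+1)(6535+1)/(2869+1) − 1 = 12340·6536/2870 − 1
= 80654240/2870 − 1 ≈ 28102.5 − 1 ≈ 28101.5 → 28102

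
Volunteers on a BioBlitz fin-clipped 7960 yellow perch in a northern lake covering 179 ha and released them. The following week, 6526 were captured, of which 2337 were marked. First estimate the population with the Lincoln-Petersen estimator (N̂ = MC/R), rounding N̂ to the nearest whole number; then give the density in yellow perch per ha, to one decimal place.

density ≈ 124.2 yellow perch per ha

N̂ = 7960·6526/2337 = 51946960/2337 ≈ 22228.1 → 22228
Density = N̂ / area = 22228 / 179 ≈ 124.18 → 124.2 per ha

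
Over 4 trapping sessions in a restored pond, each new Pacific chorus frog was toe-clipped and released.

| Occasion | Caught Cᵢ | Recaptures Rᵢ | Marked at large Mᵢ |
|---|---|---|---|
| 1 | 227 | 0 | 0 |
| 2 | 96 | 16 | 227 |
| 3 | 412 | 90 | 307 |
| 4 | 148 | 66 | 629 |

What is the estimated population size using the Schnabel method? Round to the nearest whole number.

Σ MᵢCᵢ = 0·227 + 227·96 + 307·412 + 629·148 = 0 + 21792 + 126484 + 93092 = 241368
Σ Rᵢ = 0 + 16 + 90 + 66 = 172
N̂ = 241368 / 172 ≈ 1403.3 → 1403

N ≈ 1403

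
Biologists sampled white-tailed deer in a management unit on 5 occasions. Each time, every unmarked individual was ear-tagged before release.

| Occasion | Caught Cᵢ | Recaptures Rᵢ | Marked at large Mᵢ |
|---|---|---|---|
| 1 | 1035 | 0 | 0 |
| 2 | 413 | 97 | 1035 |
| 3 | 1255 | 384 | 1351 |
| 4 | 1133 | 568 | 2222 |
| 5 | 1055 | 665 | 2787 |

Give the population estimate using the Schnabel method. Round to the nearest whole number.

N ≈ 4423

Σ MᵢCᵢ = 0·1035 + 1035·413 + 1351·1255 + 2222·1133 + 2787·1055 = 0 + 427455 + 1695505 + 2517526 + 2940285 = 7580771
Σ Rᵢ = 0 + 97 + 384 + 568 + 665 = 1714
N̂ = 7580771 / 1714 ≈ 4422.9 → 4423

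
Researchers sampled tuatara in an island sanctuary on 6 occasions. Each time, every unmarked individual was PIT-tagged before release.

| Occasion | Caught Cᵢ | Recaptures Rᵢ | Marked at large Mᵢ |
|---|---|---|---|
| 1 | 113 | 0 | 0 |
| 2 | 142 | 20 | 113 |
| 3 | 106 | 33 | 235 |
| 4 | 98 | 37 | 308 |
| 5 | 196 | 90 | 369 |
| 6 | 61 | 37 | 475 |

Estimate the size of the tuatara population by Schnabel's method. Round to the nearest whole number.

Σ MᵢCᵢ = 0·113 + 113·142 + 235·106 + 308·98 + 369·196 + 475·61 = 0 + 16046 + 24910 + 30184 + 72324 + 28975 = 172439
Σ Rᵢ = 0 + 20 + 33 + 37 + 90 + 37 = 217
N̂ = 172439 / 217 ≈ 794.6 → 795

N ≈ 795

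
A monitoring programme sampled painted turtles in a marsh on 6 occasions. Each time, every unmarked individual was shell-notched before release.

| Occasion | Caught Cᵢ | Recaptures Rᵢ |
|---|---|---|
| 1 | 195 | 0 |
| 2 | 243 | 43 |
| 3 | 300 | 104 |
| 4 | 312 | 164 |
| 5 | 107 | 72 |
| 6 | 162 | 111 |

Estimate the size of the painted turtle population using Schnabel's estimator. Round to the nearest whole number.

Marked at large before each occasion: Mᵢ = Σⱼ<ᵢ (Cⱼ − Rⱼ) → M1=0, M2=195, M3=395, M4=591, M5=739, M6=774
Σ MᵢCᵢ = 0·195 + 195·243 + 395·300 + 591·312 + 739·107 + 774·162 = 0 + 47385 + 118500 + 184392 + 79073 + 125388 = 554738
Σ Rᵢ = 0 + 43 + 104 + 164 + 72 + 111 = 494
N̂ = 554738 / 494 ≈ 1123.0 → 1123

N ≈ 1123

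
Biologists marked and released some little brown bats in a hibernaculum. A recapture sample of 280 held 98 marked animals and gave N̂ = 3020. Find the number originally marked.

From N = M·C/R: M = N·R / C = 3020·98 / 280 = 295960 / 280 = 1057.

M = 1057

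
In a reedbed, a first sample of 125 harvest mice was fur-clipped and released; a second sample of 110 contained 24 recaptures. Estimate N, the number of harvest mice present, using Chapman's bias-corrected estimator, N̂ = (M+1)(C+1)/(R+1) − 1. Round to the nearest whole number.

N ≈ 558

N̂ = (125+1)(110+1)/(24+1) − 1 = 126·111/25 − 1
= 13986/25 − 1 ≈ 559.4 − 1 ≈ 558.4 → 558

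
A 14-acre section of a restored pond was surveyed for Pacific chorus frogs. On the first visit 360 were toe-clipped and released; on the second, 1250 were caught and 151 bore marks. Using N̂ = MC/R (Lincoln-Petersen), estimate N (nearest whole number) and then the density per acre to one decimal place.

N̂ = 360·1250/151 = 450000/151 ≈ 2980.1 → 2980
Density = N̂ / area = 2980 / 14 ≈ 212.86 → 212.9 per acre

density ≈ 212.9 Pacific chorus frogs per acre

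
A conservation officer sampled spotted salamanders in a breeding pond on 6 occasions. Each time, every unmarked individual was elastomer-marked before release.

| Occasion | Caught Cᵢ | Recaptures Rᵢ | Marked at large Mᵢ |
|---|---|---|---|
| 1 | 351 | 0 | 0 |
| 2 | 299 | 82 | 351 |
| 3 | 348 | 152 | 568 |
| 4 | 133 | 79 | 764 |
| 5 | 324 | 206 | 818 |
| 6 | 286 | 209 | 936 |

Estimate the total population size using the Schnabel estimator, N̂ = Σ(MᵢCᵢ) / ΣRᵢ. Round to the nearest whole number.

Σ MᵢCᵢ = 0·351 + 351·299 + 568·348 + 764·133 + 818·324 + 936·286 = 0 + 104949 + 197664 + 101612 + 265032 + 267696 = 936953
Σ Rᵢ = 0 + 82 + 152 + 79 + 206 + 209 = 728
N̂ = 936953 / 728 ≈ 1287.0 → 1287

N ≈ 1287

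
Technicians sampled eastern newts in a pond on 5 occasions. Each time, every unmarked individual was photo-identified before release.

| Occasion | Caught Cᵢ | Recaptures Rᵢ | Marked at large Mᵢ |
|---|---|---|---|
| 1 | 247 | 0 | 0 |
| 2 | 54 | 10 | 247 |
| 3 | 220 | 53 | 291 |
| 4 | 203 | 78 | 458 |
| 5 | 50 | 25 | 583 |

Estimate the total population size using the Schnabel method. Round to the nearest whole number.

Σ MᵢCᵢ = 0·247 + 247·54 + 291·220 + 458·203 + 583·50 = 0 + 13338 + 64020 + 92974 + 29150 = 199482
Σ Rᵢ = 0 + 10 + 53 + 78 + 25 = 166
N̂ = 199482 / 166 ≈ 1201.7 → 1202

N ≈ 1202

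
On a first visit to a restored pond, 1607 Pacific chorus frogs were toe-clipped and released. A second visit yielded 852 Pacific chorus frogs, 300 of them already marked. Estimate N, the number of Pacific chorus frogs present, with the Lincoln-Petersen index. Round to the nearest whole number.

N = (1607 × 852) / 300 = 1369164 / 300 ≈ 4563.9 → 4564

N ≈ 4564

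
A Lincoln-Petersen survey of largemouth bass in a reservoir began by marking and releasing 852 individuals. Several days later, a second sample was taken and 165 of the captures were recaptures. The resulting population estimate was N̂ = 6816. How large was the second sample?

C = 1320

From N = M·C/R: C = N·R / M = 6816·165 / 852 = 1124640 / 852 = 1320.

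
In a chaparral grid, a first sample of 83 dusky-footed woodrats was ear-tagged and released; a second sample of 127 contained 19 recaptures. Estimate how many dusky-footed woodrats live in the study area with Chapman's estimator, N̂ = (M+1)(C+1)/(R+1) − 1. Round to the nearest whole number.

N ≈ 537

N̂ = (83+1)(127+1)/(19+1) − 1 = 84·128/20 − 1
= 10752/20 − 1 ≈ 537.6 − 1 ≈ 536.6 → 537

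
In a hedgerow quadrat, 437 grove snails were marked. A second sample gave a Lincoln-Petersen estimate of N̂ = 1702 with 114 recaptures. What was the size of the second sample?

From N = M·C/R: C = N·R / M = 1702·114 / 437 = 194028 / 437 = 444.

C = 444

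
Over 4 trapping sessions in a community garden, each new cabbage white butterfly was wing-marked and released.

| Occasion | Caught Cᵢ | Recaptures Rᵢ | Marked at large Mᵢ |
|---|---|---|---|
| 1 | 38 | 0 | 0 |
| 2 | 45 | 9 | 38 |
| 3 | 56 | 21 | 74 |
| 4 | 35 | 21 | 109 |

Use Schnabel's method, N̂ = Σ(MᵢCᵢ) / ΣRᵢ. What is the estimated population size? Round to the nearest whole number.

N ≈ 190

Σ MᵢCᵢ = 0·38 + 38·45 + 74·56 + 109·35 = 0 + 1710 + 4144 + 3815 = 9669
Σ Rᵢ = 0 + 9 + 21 + 21 = 51
N̂ = 9669 / 51 ≈ 189.6 → 190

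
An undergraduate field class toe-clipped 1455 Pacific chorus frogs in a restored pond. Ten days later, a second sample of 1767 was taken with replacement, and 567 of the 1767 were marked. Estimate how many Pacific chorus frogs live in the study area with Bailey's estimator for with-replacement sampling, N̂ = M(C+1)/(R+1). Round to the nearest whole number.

N ≈ 4529

N̂ = 1455·(1767+1)/(567+1) = 1455·1768/568 = 2572440/568 ≈ 4528.9 → 4529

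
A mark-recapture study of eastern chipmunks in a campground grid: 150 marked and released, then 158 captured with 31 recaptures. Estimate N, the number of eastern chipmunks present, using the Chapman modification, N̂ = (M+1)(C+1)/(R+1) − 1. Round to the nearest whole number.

N ≈ 749

N̂ = (150+1)(158+1)/(31+1) − 1 = 151·159/32 − 1
= 24009/32 − 1 ≈ 750.3 − 1 ≈ 749.3 → 749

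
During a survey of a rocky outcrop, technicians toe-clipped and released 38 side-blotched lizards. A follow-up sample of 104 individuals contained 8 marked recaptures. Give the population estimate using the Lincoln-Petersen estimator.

N = 494

N = (38 × 104) / 8 = 3952 / 8 = 494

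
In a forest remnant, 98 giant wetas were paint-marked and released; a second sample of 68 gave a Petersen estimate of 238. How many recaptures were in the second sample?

R = 28

From N = M·C/R: R = M·C / N = 98·68 / 238 = 6664 / 238 = 28.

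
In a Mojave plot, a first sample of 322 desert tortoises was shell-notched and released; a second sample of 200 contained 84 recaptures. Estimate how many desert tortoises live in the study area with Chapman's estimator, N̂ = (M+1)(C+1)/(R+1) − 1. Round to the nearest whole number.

N̂ = (322+1)(200+1)/(84+1) − 1 = 323·201/85 − 1
= 64923/85 − 1 ≈ 763.8 − 1 ≈ 762.8 → 763

N ≈ 763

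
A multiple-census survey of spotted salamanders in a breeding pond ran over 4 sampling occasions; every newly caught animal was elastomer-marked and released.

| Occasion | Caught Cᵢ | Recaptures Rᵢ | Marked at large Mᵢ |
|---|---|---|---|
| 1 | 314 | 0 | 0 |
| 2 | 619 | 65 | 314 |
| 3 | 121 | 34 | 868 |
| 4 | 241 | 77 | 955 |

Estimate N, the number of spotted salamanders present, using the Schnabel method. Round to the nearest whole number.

N ≈ 3009

Σ MᵢCᵢ = 0·314 + 314·619 + 868·121 + 955·241 = 0 + 194366 + 105028 + 230155 = 529549
Σ Rᵢ = 0 + 65 + 34 + 77 = 176
N̂ = 529549 / 176 ≈ 3008.8 → 3009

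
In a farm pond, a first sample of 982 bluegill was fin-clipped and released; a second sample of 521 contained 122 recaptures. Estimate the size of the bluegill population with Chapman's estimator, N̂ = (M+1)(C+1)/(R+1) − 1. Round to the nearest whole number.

N̂ = (982+1)(521+1)/(122+1) − 1 = 983·522/123 − 1
= 513126/123 − 1 ≈ 4171.8 − 1 ≈ 4170.8 → 4171

N ≈ 4171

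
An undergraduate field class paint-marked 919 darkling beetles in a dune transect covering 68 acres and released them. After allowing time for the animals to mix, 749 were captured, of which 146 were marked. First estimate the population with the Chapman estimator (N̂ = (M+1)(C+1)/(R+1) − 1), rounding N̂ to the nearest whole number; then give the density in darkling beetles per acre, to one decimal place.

density ≈ 69.0 darkling beetles per acre

N̂ = 920·750/147 − 1 = 690000/147 − 1 ≈ 4692.9 → 4693
Density = N̂ / area = 4693 / 68 ≈ 69.01 → 69.0 per acre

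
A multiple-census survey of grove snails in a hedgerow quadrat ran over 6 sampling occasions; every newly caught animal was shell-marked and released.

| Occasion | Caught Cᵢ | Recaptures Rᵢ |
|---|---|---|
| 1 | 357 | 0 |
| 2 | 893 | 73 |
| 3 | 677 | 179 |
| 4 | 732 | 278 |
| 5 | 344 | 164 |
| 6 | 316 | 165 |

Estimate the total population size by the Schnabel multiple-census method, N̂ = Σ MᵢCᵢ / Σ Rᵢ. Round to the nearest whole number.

Marked at large before each occasion: Mᵢ = Σⱼ<ᵢ (Cⱼ − Rⱼ) → M1=0, M2=357, M3=1177, M4=1675, M5=2129, M6=2309
Σ MᵢCᵢ = 0·357 + 357·893 + 1177·677 + 1675·732 + 2129·344 + 2309·316 = 0 + 318801 + 796829 + 1226100 + 732376 + 729644 = 3803750
Σ Rᵢ = 0 + 73 + 179 + 278 + 164 + 165 = 859
N̂ = 3803750 / 859 ≈ 4428.1 → 4428

N ≈ 4428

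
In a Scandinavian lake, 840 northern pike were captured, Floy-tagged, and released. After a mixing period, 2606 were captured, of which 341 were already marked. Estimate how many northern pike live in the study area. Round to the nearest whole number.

N ≈ 6419

Lincoln-Petersen assumes M/N = R/C, so N = M·C / R.
N = (840 × 2606) / 341 = 2189040 / 341 ≈ 6419.47 → 6419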